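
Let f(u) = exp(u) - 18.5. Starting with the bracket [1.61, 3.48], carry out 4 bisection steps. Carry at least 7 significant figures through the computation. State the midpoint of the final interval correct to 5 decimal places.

f(1.610000) = -13.497189, f(3.480000) = 13.959722 (opposite signs)
step 1: m = 2.545000, f(m) = -5.756772 < 0 → root in [2.545000, 3.480000]
step 2: m = 3.012500, f(m) = 1.838182 > 0 → root in [2.545000, 3.012500]
step 3: m = 2.778750, f(m) = -2.401115 < 0 → root in [2.778750, 3.012500]
step 4: m = 2.895625, f(m) = -0.405193 < 0 → root in [2.895625, 3.012500]
Midpoint of [2.895625, 3.012500] = 2.954063

2.95406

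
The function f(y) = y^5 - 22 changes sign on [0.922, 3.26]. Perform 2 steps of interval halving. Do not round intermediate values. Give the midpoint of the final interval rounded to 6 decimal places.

1.798750

f(0.922000) = -21.333723, f(3.260000) = 346.203575 (opposite signs)
step 1: m = 2.091000, f(m) = 17.973315 > 0 → root in [0.922000, 2.091000]
step 2: m = 1.506500, f(m) = -14.240287 < 0 → root in [1.506500, 2.091000]
Midpoint of [1.506500, 2.091000] = 1.798750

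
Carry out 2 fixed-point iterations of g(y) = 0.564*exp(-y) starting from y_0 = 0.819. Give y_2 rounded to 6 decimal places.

y_1 = g(0.819000) = 0.248652
y_2 = g(0.248652) = 0.439836

0.439836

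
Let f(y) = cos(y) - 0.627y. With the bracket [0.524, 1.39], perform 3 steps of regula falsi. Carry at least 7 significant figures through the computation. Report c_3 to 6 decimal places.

0.940109

f(0.524000) = 0.537277, f(1.390000) = -0.691717
step 1: c = 0.902587, f(c) = 0.053659 > 0 → new bracket [0.902587, 1.390000]
step 2: c = 0.937676, f(c) = 0.003741 > 0 → new bracket [0.937676, 1.390000]
step 3: c = 0.940109, f(c) = 0.000252 > 0 → new bracket [0.940109, 1.390000]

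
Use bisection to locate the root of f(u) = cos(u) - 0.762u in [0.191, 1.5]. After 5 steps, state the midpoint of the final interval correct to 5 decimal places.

0.86595

f(0.191000) = 0.836273, f(1.500000) = -1.072263 (opposite signs)
step 1: m = 0.845500, f(m) = 0.019086 > 0 → root in [0.845500, 1.500000]
step 2: m = 1.172750, f(m) = -0.506017 < 0 → root in [0.845500, 1.172750]
step 3: m = 1.009125, f(m) = -0.236352 < 0 → root in [0.845500, 1.009125]
step 4: m = 0.927312, f(m) = -0.106626 < 0 → root in [0.845500, 0.927312]
step 5: m = 0.886406, f(m) = -0.043241 < 0 → root in [0.845500, 0.886406]
Midpoint of [0.845500, 0.886406] = 0.865953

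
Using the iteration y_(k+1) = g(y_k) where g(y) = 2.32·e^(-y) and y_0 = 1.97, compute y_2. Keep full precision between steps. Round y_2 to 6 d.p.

1.678713

y_1 = g(1.970000) = 0.323540
y_2 = g(0.323540) = 1.678713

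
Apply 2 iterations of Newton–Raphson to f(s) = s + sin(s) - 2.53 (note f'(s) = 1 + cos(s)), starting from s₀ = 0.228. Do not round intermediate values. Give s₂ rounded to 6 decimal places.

1.506853

s_0 = 0.228000: f = -2.075970, f' = 1.974120 → s_1 = 0.228000 - (-2.075970)/(1.974120) = 1.279593
s_1 = 1.279593: f = -0.292509, f' = 1.287106 → s_2 = 1.279593 - (-0.292509)/(1.287106) = 1.506853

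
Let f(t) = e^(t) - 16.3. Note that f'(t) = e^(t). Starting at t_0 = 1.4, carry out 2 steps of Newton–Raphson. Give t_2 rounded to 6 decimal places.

Newton update: t ← t − f(t)/f'(t).
t_0 = 1.400000: f = -12.244800, f' = 4.055200 → t_1 = 1.400000 - (-12.244800)/(4.055200) = 4.419531
t_1 = 4.419531: f = 66.757282, f' = 83.057282 → t_2 = 4.419531 - (66.757282)/(83.057282) = 3.615781

3.615781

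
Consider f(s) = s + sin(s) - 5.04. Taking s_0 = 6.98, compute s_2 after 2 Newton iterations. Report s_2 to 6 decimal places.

Newton update: s ← s − f(s)/f'(s).
f'(s) = 1 + cos(s)
s_0 = 6.980000: f = 2.581778, f' = 1.766890 → s_1 = 6.980000 - (2.581778)/(1.766890) = 5.518801
s_1 = 5.518801: f = -0.213291, f' = 1.721809 → s_2 = 5.518801 - (-0.213291)/(1.721809) = 5.642678

5.642678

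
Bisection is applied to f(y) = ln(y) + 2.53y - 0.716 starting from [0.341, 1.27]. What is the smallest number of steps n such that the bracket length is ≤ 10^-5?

Initial width b − a = 1.27 − 0.341 = 0.929000.
After n steps the width is (b−a)/2^n; need (b−a)/2^n ≤ 10^-5.
So n ≥ log₂(0.929000/10^-5) = log₂(92900.0000) ≈ 16.5034.
Hence n = 17.

17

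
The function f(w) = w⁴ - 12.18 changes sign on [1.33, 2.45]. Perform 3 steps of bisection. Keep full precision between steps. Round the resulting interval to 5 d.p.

f(1.330000) = -9.050993, f(2.450000) = 23.850006 (opposite signs)
step 1: m = 1.890000, f(m) = 0.579898 > 0 → root in [1.330000, 1.890000]
step 2: m = 1.610000, f(m) = -5.461018 < 0 → root in [1.610000, 1.890000]
step 3: m = 1.750000, f(m) = -2.801094 < 0 → root in [1.750000, 1.890000]

[1.75000, 1.89000]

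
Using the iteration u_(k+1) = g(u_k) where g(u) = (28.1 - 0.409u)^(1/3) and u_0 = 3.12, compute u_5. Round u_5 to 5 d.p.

u_1 = g(3.120000) = 2.993464
u_2 = g(2.993464) = 2.995388
u_3 = g(2.995388) = 2.995359
u_4 = g(2.995359) = 2.995359
u_5 = g(2.995359) = 2.995359

2.99536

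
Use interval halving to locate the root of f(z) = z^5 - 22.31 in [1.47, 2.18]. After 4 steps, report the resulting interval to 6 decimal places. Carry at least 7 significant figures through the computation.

[1.825000, 1.869375]

f(1.470000) = -15.445851, f(2.180000) = 26.925967 (opposite signs)
step 1: m = 1.825000, f(m) = -2.065160 < 0 → root in [1.825000, 2.180000]
step 2: m = 2.002500, f(m) = 9.890501 > 0 → root in [1.825000, 2.002500]
step 3: m = 1.913750, f(m) = 3.360009 > 0 → root in [1.825000, 1.913750]
step 4: m = 1.869375, f(m) = 0.518751 > 0 → root in [1.825000, 1.869375]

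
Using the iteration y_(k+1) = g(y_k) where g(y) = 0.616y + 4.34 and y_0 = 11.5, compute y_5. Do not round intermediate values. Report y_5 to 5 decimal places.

11.31964

y_1 = g(11.500000) = 11.424000
y_2 = g(11.424000) = 11.377184
y_3 = g(11.377184) = 11.348345
y_4 = g(11.348345) = 11.330581
y_5 = g(11.330581) = 11.319638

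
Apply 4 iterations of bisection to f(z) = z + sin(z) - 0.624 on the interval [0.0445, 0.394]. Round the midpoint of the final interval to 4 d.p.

f(0.044500) = -0.535015, f(0.394000) = 0.153885 (opposite signs)
step 1: m = 0.219250, f(m) = -0.187252 < 0 → root in [0.219250, 0.394000]
step 2: m = 0.306625, f(m) = -0.015532 < 0 → root in [0.306625, 0.394000]
step 3: m = 0.350313, f(m) = 0.069504 > 0 → root in [0.306625, 0.350313]
step 4: m = 0.328469, f(m) = 0.027063 > 0 → root in [0.306625, 0.328469]
Midpoint of [0.306625, 0.328469] = 0.317547

0.3175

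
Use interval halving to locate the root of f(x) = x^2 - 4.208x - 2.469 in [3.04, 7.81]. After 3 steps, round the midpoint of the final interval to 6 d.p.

4.530625

f(3.040000) = -6.019720, f(7.810000) = 25.662620 (opposite signs)
step 1: m = 5.425000, f(m) = 4.133225 > 0 → root in [3.040000, 5.425000]
step 2: m = 4.232500, f(m) = -2.365304 < 0 → root in [4.232500, 5.425000]
step 3: m = 4.828750, f(m) = 0.528447 > 0 → root in [4.232500, 4.828750]
Midpoint of [4.232500, 4.828750] = 4.530625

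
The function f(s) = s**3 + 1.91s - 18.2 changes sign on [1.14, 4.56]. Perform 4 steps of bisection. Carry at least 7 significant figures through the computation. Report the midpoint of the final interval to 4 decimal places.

f(1.140000) = -14.541056, f(4.560000) = 85.328416 (opposite signs)
step 1: m = 2.850000, f(m) = 10.392625 > 0 → root in [1.140000, 2.850000]
step 2: m = 1.995000, f(m) = -6.449400 < 0 → root in [1.995000, 2.850000]
step 3: m = 2.422500, f(m) = 0.643431 > 0 → root in [1.995000, 2.422500]
step 4: m = 2.208750, f(m) = -3.205732 < 0 → root in [2.208750, 2.422500]
Midpoint of [2.208750, 2.422500] = 2.315625

2.3156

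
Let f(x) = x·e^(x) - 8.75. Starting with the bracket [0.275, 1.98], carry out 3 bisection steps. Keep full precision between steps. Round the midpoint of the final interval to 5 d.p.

1.66031

f(0.275000) = -8.387954, f(1.980000) = 5.590631 (opposite signs)
step 1: m = 1.127500, f(m) = -5.268362 < 0 → root in [1.127500, 1.980000]
step 2: m = 1.553750, f(m) = -1.402050 < 0 → root in [1.553750, 1.980000]
step 3: m = 1.766875, f(m) = 1.590699 > 0 → root in [1.553750, 1.766875]
Midpoint of [1.553750, 1.766875] = 1.660312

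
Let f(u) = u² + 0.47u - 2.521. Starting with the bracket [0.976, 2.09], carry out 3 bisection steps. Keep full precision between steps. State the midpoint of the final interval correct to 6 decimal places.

f(0.976000) = -1.109704, f(2.090000) = 2.829400 (opposite signs)
step 1: m = 1.533000, f(m) = 0.549599 > 0 → root in [0.976000, 1.533000]
step 2: m = 1.254500, f(m) = -0.357615 < 0 → root in [1.254500, 1.533000]
step 3: m = 1.393750, f(m) = 0.076602 > 0 → root in [1.254500, 1.393750]
Midpoint of [1.254500, 1.393750] = 1.324125

1.324125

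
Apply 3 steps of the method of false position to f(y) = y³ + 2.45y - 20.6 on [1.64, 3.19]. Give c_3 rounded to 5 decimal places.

2.43309

False-position update: c = (a·f(b) − b·f(a))/(f(b) − f(a)); replace the endpoint whose sign matches f(c).
f(1.640000) = -12.171056, f(3.190000) = 19.677259
step 1: c = 2.232343, f(c) = -4.006196 < 0 → new bracket [2.232343, 3.190000]
step 2: c = 2.394337, f(c) = -1.007508 < 0 → new bracket [2.394337, 3.190000]
step 3: c = 2.433092, f(c) = -0.235183 < 0 → new bracket [2.433092, 3.190000]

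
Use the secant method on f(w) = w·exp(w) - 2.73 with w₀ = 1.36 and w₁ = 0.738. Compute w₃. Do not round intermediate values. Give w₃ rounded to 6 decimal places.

f(w_0) = 2.568823, f(w_1) = -1.186290
w_2 = 0.738000 - (-1.186290)·(0.738000 - 1.360000)/(-1.186290 - (2.568823)) = 0.934498; f(w_2) = -0.350828
w_3 = 0.934498 - (-0.350828)·(0.934498 - 0.738000)/(-0.350828 - (-1.186290)) = 1.017012; f(w_3) = 0.081957

1.017012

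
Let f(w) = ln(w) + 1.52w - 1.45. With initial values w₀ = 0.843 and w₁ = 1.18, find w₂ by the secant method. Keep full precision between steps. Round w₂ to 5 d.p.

Secant update: w_(k+1) = w_k − f(w_k)·(w_k − w_(k-1))/(f(w_k) − f(w_(k-1))).
f(w_0) = -0.339428, f(w_1) = 0.509114
w_2 = 1.180000 - (0.509114)·(1.180000 - 0.843000)/(0.509114 - (-0.339428)) = 0.977804; f(w_2) = 0.013817

0.97780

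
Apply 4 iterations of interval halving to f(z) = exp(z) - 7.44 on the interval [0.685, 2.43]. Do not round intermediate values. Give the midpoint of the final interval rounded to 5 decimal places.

2.04828

f(0.685000) = -5.456228, f(2.430000) = 3.918882 (opposite signs)
step 1: m = 1.557500, f(m) = -2.693061 < 0 → root in [1.557500, 2.430000]
step 2: m = 1.993750, f(m) = -0.096981 < 0 → root in [1.993750, 2.430000]
step 3: m = 2.211875, f(m) = 1.692824 > 0 → root in [1.993750, 2.211875]
step 4: m = 2.102813, f(m) = 0.749170 > 0 → root in [1.993750, 2.102813]
Midpoint of [1.993750, 2.102813] = 2.048281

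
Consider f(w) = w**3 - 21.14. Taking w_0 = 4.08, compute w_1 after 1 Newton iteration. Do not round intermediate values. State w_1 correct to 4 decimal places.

3.1433

Newton update: w ← w − f(w)/f'(w).
f'(w) = 3w**2
w_0 = 4.080000: f = 46.777312, f' = 49.939200 → w_1 = 4.080000 - (46.777312)/(49.939200) = 3.143315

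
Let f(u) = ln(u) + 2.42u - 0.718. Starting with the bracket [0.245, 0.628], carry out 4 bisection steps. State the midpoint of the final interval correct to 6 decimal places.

0.544219

f(0.245000) = -1.531597, f(0.628000) = 0.336545 (opposite signs)
step 1: m = 0.436500, f(m) = -0.490637 < 0 → root in [0.436500, 0.628000]
step 2: m = 0.532250, f(m) = -0.060597 < 0 → root in [0.532250, 0.628000]
step 3: m = 0.580125, f(m) = 0.141391 > 0 → root in [0.532250, 0.580125]
step 4: m = 0.556188, f(m) = 0.041324 > 0 → root in [0.532250, 0.556188]
Midpoint of [0.532250, 0.556188] = 0.544219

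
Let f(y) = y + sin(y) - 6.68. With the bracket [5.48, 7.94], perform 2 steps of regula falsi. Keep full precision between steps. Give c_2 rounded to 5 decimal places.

False-position update: c = (a·f(b) − b·f(a))/(f(b) − f(a)); replace the endpoint whose sign matches f(c).
f(5.480000) = -1.919572, f(7.940000) = 2.256303
step 1: c = 6.610816, f(c) = 0.252617 > 0 → new bracket [5.480000, 6.610816]
step 2: c = 6.479307, f(c) = -0.005827 < 0 → new bracket [6.479307, 6.610816]

6.47931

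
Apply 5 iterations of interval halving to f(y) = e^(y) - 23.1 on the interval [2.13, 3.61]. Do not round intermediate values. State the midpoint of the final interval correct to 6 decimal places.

f(2.130000) = -14.685133, f(3.610000) = 13.866053 (opposite signs)
step 1: m = 2.870000, f(m) = -5.462982 < 0 → root in [2.870000, 3.610000]
step 2: m = 3.240000, f(m) = 2.433722 > 0 → root in [2.870000, 3.240000]
step 3: m = 3.055000, f(m) = -1.878814 < 0 → root in [3.055000, 3.240000]
step 4: m = 3.147500, f(m) = 0.177797 > 0 → root in [3.055000, 3.147500]
step 5: m = 3.101250, f(m) = -0.874284 < 0 → root in [3.101250, 3.147500]
Midpoint of [3.101250, 3.147500] = 3.124375

3.124375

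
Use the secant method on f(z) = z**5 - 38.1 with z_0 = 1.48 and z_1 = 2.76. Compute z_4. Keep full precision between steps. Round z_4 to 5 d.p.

f(z_0) = -30.999179, f(z_1) = 122.056810
z_2 = 2.760000 - (122.056810)·(2.760000 - 1.480000)/(122.056810 - (-30.999179)) = 1.739245; f(z_2) = -22.185119
z_3 = 1.739245 - (-22.185119)·(1.739245 - 2.760000)/(-22.185119 - (122.056810)) = 1.896242; f(z_3) = -13.582925
z_4 = 1.896242 - (-13.582925)·(1.896242 - 1.739245)/(-13.582925 - (-22.185119)) = 2.144142; f(z_4) = 7.217639

2.14414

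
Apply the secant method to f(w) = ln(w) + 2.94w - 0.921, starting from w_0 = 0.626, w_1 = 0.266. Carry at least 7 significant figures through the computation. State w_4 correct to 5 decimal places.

0.52951

f(w_0) = 0.451035, f(w_1) = -1.463219
w_2 = 0.266000 - (-1.463219)·(0.266000 - 0.626000)/(-1.463219 - (0.451035)) = 0.541177; f(w_2) = 0.056052
w_3 = 0.541177 - (0.056052)·(0.541177 - 0.266000)/(0.056052 - (-1.463219)) = 0.531025; f(w_3) = 0.007266
w_4 = 0.531025 - (0.007266)·(0.531025 - 0.541177)/(0.007266 - (0.056052)) = 0.529513; f(w_4) = -0.000031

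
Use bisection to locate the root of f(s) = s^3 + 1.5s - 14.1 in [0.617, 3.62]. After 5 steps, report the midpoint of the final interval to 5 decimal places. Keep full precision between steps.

2.16542

f(0.617000) = -12.939615, f(3.620000) = 38.767928 (opposite signs)
step 1: m = 2.118500, f(m) = -1.414332 < 0 → root in [2.118500, 3.620000]
step 2: m = 2.869250, f(m) = 13.825250 > 0 → root in [2.118500, 2.869250]
step 3: m = 2.493875, f(m) = 5.151250 > 0 → root in [2.118500, 2.493875]
step 4: m = 2.306188, f(m) = 1.624741 > 0 → root in [2.118500, 2.306188]
step 5: m = 2.212344, f(m) = 0.046754 > 0 → root in [2.118500, 2.212344]
Midpoint of [2.118500, 2.212344] = 2.165422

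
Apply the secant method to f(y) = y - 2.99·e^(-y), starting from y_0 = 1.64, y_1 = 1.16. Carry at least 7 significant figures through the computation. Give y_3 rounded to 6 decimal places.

f(y_0) = 1.060000, f(y_1) = 0.222676
y_2 = 1.160000 - (0.222676)·(1.160000 - 1.640000)/(0.222676 - (1.060000)) = 1.032350; f(y_2) = -0.032596
y_3 = 1.032350 - (-0.032596)·(1.032350 - 1.160000)/(-0.032596 - (0.222676)) = 1.048649; f(y_3) = 0.000922

1.048649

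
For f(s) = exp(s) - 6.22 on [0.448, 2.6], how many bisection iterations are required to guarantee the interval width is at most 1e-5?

Initial width b − a = 2.6 − 0.448 = 2.152000.
After n steps the width is (b−a)/2^n; need (b−a)/2^n ≤ 1e-5.
So n ≥ log₂(2.152000/1e-5) = log₂(215200.0000) ≈ 17.7153.
Hence n = 18.

18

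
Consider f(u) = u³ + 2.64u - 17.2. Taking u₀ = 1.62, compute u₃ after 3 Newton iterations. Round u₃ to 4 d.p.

f'(u) = 3u² + 2.64
u_0 = 1.620000: f = -8.671672, f' = 10.513200 → u_1 = 1.620000 - (-8.671672)/(10.513200) = 2.444837
u_1 = 2.444837: f = 3.867709, f' = 20.571678 → u_2 = 2.444837 - (3.867709)/(20.571678) = 2.256825
u_2 = 2.256825: f = 0.252616, f' = 17.919780 → u_3 = 2.256825 - (0.252616)/(17.919780) = 2.242728

2.2427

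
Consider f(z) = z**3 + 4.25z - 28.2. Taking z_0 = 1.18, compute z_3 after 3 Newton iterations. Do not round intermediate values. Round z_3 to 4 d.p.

f'(z) = 3z**2 + 4.25
z_0 = 1.180000: f = -21.541968, f' = 8.427200 → z_1 = 1.180000 - (-21.541968)/(8.427200) = 3.736243
z_1 = 3.736243: f = 39.835144, f' = 46.128527 → z_2 = 3.736243 - (39.835144)/(46.128527) = 2.872674
z_2 = 2.872674: f = 7.714909, f' = 29.006770 → z_3 = 2.872674 - (7.714909)/(29.006770) = 2.606705

2.6067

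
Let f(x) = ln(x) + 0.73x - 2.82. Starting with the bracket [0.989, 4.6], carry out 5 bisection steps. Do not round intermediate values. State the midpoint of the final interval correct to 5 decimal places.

2.62523

f(0.989000) = -2.109091, f(4.600000) = 2.064056 (opposite signs)
step 1: m = 2.794500, f(m) = 0.247638 > 0 → root in [0.989000, 2.794500]
step 2: m = 1.891750, f(m) = -0.801520 < 0 → root in [1.891750, 2.794500]
step 3: m = 2.343125, f(m) = -0.258033 < 0 → root in [2.343125, 2.794500]
step 4: m = 2.568812, f(m) = -0.001323 < 0 → root in [2.568812, 2.794500]
step 5: m = 2.681656, f(m) = 0.124044 > 0 → root in [2.568812, 2.681656]
Midpoint of [2.568812, 2.681656] = 2.625234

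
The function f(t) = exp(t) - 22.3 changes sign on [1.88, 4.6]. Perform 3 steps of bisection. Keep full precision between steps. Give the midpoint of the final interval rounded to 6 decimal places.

f(1.880000) = -15.746495, f(4.600000) = 77.184316 (opposite signs)
step 1: m = 3.240000, f(m) = 3.233722 > 0 → root in [1.880000, 3.240000]
step 2: m = 2.560000, f(m) = -9.364183 < 0 → root in [2.560000, 3.240000]
step 3: m = 2.900000, f(m) = -4.125855 < 0 → root in [2.900000, 3.240000]
Midpoint of [2.900000, 3.240000] = 3.070000

3.070000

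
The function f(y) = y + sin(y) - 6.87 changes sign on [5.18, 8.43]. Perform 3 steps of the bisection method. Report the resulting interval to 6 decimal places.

[6.398750, 6.805000]

f(5.180000) = -2.582648, f(8.430000) = 2.398638 (opposite signs)
step 1: m = 6.805000, f(m) = 0.433454 > 0 → root in [5.180000, 6.805000]
step 2: m = 5.992500, f(m) = -1.164109 < 0 → root in [5.992500, 6.805000]
step 3: m = 6.398750, f(m) = -0.355942 < 0 → root in [6.398750, 6.805000]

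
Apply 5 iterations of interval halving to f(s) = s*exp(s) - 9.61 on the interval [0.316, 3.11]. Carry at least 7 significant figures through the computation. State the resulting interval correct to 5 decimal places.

f(0.316000) = -9.176565, f(3.110000) = 60.119448 (opposite signs)
step 1: m = 1.713000, f(m) = -0.110433 < 0 → root in [1.713000, 3.110000]
step 2: m = 2.411500, f(m) = 17.279852 > 0 → root in [1.713000, 2.411500]
step 3: m = 2.062250, f(m) = 6.606798 > 0 → root in [1.713000, 2.062250]
step 4: m = 1.887625, f(m) = 2.855246 > 0 → root in [1.713000, 1.887625]
step 5: m = 1.800312, f(m) = 1.284660 > 0 → root in [1.713000, 1.800312]

[1.71300, 1.80031]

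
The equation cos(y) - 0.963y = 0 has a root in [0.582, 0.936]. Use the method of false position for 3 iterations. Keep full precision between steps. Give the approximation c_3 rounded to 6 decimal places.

0.755723

f(0.582000) = 0.274899, f(0.936000) = -0.308354
step 1: c = 0.748847, f(c) = 0.011334 > 0 → new bracket [0.748847, 0.936000]
step 2: c = 0.755483, f(c) = 0.000411 > 0 → new bracket [0.755483, 0.936000]
step 3: c = 0.755723, f(c) = 0.000015 > 0 → new bracket [0.755723, 0.936000]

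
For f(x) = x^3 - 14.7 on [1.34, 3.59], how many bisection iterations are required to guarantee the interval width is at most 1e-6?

22

Initial width b − a = 3.59 − 1.34 = 2.250000.
After n steps the width is (b−a)/2^n; need (b−a)/2^n ≤ 1e-6.
So n ≥ log₂(2.250000/1e-6) = log₂(2250000.0000) ≈ 21.1015.
Hence n = 22.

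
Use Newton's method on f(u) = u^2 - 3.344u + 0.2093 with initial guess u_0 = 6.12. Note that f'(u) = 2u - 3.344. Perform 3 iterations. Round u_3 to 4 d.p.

3.2877

u_0 = 6.120000: f = 17.198420, f' = 8.896000 → u_1 = 6.120000 - (17.198420)/(8.896000) = 4.186724
u_1 = 4.186724: f = 3.737555, f' = 5.029449 → u_2 = 4.186724 - (3.737555)/(5.029449) = 3.443590
u_2 = 3.443590: f = 0.552248, f' = 3.543181 → u_3 = 3.443590 - (0.552248)/(3.543181) = 3.287728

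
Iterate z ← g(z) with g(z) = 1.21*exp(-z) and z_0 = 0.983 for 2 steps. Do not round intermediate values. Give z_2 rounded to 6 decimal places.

0.769399

z_1 = g(0.983000) = 0.452766
z_2 = g(0.452766) = 0.769399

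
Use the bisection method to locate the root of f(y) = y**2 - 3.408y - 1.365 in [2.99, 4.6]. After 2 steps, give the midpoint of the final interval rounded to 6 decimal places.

f(2.990000) = -2.614820, f(4.600000) = 4.118200 (opposite signs)
step 1: m = 3.795000, f(m) = 0.103665 > 0 → root in [2.990000, 3.795000]
step 2: m = 3.392500, f(m) = -1.417584 < 0 → root in [3.392500, 3.795000]
Midpoint of [3.392500, 3.795000] = 3.593750

3.593750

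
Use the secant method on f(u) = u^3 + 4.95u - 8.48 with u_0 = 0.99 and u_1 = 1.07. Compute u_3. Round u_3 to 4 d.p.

f(u_0) = -2.609201, f(u_1) = -1.958457
u_2 = 1.070000 - (-1.958457)·(1.070000 - 0.990000)/(-1.958457 - (-2.609201)) = 1.310765; f(u_2) = 0.260321
u_3 = 1.310765 - (0.260321)·(1.310765 - 1.070000)/(0.260321 - (-1.958457)) = 1.282517; f(u_3) = -0.021991

1.2825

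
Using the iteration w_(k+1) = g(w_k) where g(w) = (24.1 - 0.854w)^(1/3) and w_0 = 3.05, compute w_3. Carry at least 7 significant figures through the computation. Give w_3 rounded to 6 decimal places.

2.789975

w_1 = g(3.050000) = 2.780446
w_2 = g(2.780446) = 2.790337
w_3 = g(2.790337) = 2.789975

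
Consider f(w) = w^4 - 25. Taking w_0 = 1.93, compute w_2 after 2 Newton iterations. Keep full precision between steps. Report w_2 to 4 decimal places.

f'(w) = 4w^3
w_0 = 1.930000: f = -11.125120, f' = 28.756228 → w_1 = 1.930000 - (-11.125120)/(28.756228) = 2.316877
w_1 = 2.316877: f = 3.814549, f' = 49.747225 → w_2 = 2.316877 - (3.814549)/(49.747225) = 2.240198

2.2402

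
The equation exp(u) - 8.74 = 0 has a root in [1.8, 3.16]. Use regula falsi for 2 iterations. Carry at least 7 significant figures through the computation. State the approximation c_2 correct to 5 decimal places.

f(1.800000) = -2.690353, f(3.160000) = 14.830596
step 1: c = 2.008829, f(c) = -1.285418 < 0 → new bracket [2.008829, 3.160000]
step 2: c = 2.100647, f(c) = -0.568548 < 0 → new bracket [2.100647, 3.160000]

2.10065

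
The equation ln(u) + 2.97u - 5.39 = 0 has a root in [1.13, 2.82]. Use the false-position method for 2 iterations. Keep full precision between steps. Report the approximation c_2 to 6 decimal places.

False-position update: c = (a·f(b) − b·f(a))/(f(b) − f(a)); replace the endpoint whose sign matches f(c).
f(1.130000) = -1.911682, f(2.820000) = 4.022137
step 1: c = 1.674463, f(c) = 0.098647 > 0 → new bracket [1.130000, 1.674463]
step 2: c = 1.647746, f(c) = 0.003214 > 0 → new bracket [1.130000, 1.647746]

1.647746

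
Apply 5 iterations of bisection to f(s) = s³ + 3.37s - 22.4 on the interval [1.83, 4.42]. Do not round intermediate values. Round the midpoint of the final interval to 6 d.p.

2.437031

f(1.830000) = -10.104413, f(4.420000) = 78.846288 (opposite signs)
step 1: m = 3.125000, f(m) = 18.648828 > 0 → root in [1.830000, 3.125000]
step 2: m = 2.477500, f(m) = 1.156085 > 0 → root in [1.830000, 2.477500]
step 3: m = 2.153750, f(m) = -5.151394 < 0 → root in [2.153750, 2.477500]
step 4: m = 2.315625, f(m) = -2.179687 < 0 → root in [2.315625, 2.477500]
step 5: m = 2.396562, f(m) = -0.558899 < 0 → root in [2.396562, 2.477500]
Midpoint of [2.396562, 2.477500] = 2.437031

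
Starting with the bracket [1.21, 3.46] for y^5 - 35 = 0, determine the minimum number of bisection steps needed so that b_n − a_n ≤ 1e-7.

25

Initial width b − a = 3.46 − 1.21 = 2.250000.
After n steps the width is (b−a)/2^n; need (b−a)/2^n ≤ 1e-7.
So n ≥ log₂(2.250000/1e-7) = log₂(22500000.0000) ≈ 24.4234.
Hence n = 25.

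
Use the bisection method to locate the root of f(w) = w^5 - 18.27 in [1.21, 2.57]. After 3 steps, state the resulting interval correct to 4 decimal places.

[1.7200, 1.8900]

f(1.210000) = -15.676258, f(2.570000) = 93.845489 (opposite signs)
step 1: m = 1.890000, f(m) = 5.846208 > 0 → root in [1.210000, 1.890000]
step 2: m = 1.550000, f(m) = -9.323390 < 0 → root in [1.550000, 1.890000]
step 3: m = 1.720000, f(m) = -3.216335 < 0 → root in [1.720000, 1.890000]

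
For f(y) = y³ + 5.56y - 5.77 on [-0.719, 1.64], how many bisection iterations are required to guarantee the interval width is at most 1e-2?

8

Initial width b − a = 1.64 − -0.719 = 2.359000.
After n steps the width is (b−a)/2^n; need (b−a)/2^n ≤ 1e-2.
So n ≥ log₂(2.359000/1e-2) = log₂(235.9000) ≈ 7.8820.
Hence n = 8.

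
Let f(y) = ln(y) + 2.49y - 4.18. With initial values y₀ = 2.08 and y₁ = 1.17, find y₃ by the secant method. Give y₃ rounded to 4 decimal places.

Secant update: y_(k+1) = y_k − f(y_k)·(y_k − y_(k-1))/(f(y_k) − f(y_(k-1))).
f(y_0) = 1.731568, f(y_1) = -1.109696
y_2 = 1.170000 - (-1.109696)·(1.170000 - 2.080000)/(-1.109696 - (1.731568)) = 1.525413; f(y_2) = 0.040545
y_3 = 1.525413 - (0.040545)·(1.525413 - 1.170000)/(0.040545 - (-1.109696)) = 1.512885; f(y_3) = 0.001103

1.5129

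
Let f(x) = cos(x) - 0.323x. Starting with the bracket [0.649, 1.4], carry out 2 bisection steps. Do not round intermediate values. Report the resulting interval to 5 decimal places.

f(0.649000) = 0.587062, f(1.400000) = -0.282233 (opposite signs)
step 1: m = 1.024500, f(m) = 0.188613 > 0 → root in [1.024500, 1.400000]
step 2: m = 1.212250, f(m) = -0.040643 < 0 → root in [1.024500, 1.212250]

[1.02450, 1.21225]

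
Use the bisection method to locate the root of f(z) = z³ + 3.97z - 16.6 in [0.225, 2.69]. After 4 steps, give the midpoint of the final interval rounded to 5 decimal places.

f(0.225000) = -15.695359, f(2.690000) = 13.544409 (opposite signs)
step 1: m = 1.457500, f(m) = -7.717549 < 0 → root in [1.457500, 2.690000]
step 2: m = 2.073750, f(m) = 0.550823 > 0 → root in [1.457500, 2.073750]
step 3: m = 1.765625, f(m) = -4.086254 < 0 → root in [1.765625, 2.073750]
step 4: m = 1.919687, f(m) = -1.904408 < 0 → root in [1.919687, 2.073750]
Midpoint of [1.919687, 2.073750] = 1.996719

1.99672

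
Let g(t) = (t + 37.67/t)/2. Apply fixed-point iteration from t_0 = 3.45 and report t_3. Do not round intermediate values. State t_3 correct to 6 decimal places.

6.138057

t_1 = g(3.450000) = 7.184420
t_2 = g(7.184420) = 6.213855
t_3 = g(6.213855) = 6.138057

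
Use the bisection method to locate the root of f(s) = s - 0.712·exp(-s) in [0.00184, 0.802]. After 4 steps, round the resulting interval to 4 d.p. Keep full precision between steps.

f(0.001840) = -0.708851, f(0.802000) = 0.482717 (opposite signs)
step 1: m = 0.401920, f(m) = -0.074432 < 0 → root in [0.401920, 0.802000]
step 2: m = 0.601960, f(m) = 0.211971 > 0 → root in [0.401920, 0.601960]
step 3: m = 0.501940, f(m) = 0.070927 > 0 → root in [0.401920, 0.501940]
step 4: m = 0.451930, f(m) = -0.001186 < 0 → root in [0.451930, 0.501940]

[0.4519, 0.5019]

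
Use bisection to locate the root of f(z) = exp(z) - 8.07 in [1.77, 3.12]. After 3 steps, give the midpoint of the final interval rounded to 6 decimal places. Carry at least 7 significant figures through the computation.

f(1.770000) = -2.199147, f(3.120000) = 14.576380 (opposite signs)
step 1: m = 2.445000, f(m) = 3.460550 > 0 → root in [1.770000, 2.445000]
step 2: m = 2.107500, f(m) = 0.157646 > 0 → root in [1.770000, 2.107500]
step 3: m = 1.938750, f(m) = -1.119942 < 0 → root in [1.938750, 2.107500]
Midpoint of [1.938750, 2.107500] = 2.023125

2.023125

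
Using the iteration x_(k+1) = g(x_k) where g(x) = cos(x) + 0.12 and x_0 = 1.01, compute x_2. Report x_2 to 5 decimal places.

x_1 = g(1.010000) = 0.651861
x_2 = g(0.651861) = 0.914956

0.91496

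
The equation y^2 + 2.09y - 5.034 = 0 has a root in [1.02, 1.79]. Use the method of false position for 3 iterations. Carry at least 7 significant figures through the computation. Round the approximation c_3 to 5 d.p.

f(1.020000) = -1.861800, f(1.790000) = 1.911200
step 1: c = 1.399959, f(c) = -0.148200 < 0 → new bracket [1.399959, 1.790000]
step 2: c = 1.428028, f(c) = -0.010160 < 0 → new bracket [1.428028, 1.790000]
step 3: c = 1.429942, f(c) = -0.000689 < 0 → new bracket [1.429942, 1.790000]

1.42994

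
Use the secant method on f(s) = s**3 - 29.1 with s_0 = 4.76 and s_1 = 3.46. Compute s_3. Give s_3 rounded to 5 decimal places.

Secant update: s_(k+1) = s_k − f(s_k)·(s_k − s_(k-1))/(f(s_k) − f(s_(k-1))).
f(s_0) = 78.750176, f(s_1) = 12.321736
s_2 = 3.460000 - (12.321736)·(3.460000 - 4.760000)/(12.321736 - (78.750176)) = 3.218864; f(s_2) = 4.250940
s_3 = 3.218864 - (4.250940)·(3.218864 - 3.460000)/(4.250940 - (12.321736)) = 3.091857; f(s_3) = 0.456849

3.09186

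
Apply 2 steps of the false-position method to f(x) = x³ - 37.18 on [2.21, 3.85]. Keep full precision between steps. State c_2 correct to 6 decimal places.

f(2.210000) = -26.386139, f(3.850000) = 19.886625
step 1: c = 3.145178, f(c) = -6.067446 < 0 → new bracket [3.145178, 3.850000]
step 2: c = 3.309949, f(c) = -0.916998 < 0 → new bracket [3.309949, 3.850000]

3.309949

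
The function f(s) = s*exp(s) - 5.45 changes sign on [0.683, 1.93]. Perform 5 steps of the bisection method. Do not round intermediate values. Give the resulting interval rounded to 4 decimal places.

[1.3455, 1.3844]

f(0.683000) = -4.097791, f(1.930000) = 7.846755 (opposite signs)
step 1: m = 1.306500, f(m) = -0.624802 < 0 → root in [1.306500, 1.930000]
step 2: m = 1.618250, f(m) = 2.712866 > 0 → root in [1.306500, 1.618250]
step 3: m = 1.462375, f(m) = 0.861901 > 0 → root in [1.306500, 1.462375]
step 4: m = 1.384437, f(m) = 0.077477 > 0 → root in [1.306500, 1.384437]
step 5: m = 1.345469, f(m) = -0.283419 < 0 → root in [1.345469, 1.384437]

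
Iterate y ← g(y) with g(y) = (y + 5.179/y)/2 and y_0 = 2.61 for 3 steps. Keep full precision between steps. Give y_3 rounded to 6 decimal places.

y_1 = g(2.610000) = 2.297146
y_2 = g(2.297146) = 2.275841
y_3 = g(2.275841) = 2.275742

2.275742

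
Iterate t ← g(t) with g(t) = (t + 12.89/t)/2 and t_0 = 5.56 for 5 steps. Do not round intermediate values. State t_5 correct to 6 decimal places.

t_1 = g(5.560000) = 3.939173
t_2 = g(3.939173) = 3.605717
t_3 = g(3.605717) = 3.590298
t_4 = g(3.590298) = 3.590265
t_5 = g(3.590265) = 3.590265

3.590265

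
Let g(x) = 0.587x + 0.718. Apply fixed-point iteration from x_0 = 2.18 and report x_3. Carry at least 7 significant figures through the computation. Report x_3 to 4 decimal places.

x_1 = g(2.180000) = 1.997660
x_2 = g(1.997660) = 1.890626
x_3 = g(1.890626) = 1.827798

1.8278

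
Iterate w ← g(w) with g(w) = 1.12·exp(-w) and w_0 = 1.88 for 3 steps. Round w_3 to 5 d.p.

w_1 = g(1.880000) = 0.170901
w_2 = g(0.170901) = 0.944054
w_3 = g(0.944054) = 0.435733

0.43573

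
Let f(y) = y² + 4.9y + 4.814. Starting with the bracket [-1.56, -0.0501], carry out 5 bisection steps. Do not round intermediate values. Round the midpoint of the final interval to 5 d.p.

f(-1.560000) = -0.396400, f(-0.050100) = 4.571020 (opposite signs)
step 1: m = -0.805050, f(m) = 1.517361 > 0 → root in [-1.560000, -0.805050]
step 2: m = -1.182525, f(m) = 0.417993 > 0 → root in [-1.560000, -1.182525]
step 3: m = -1.371263, f(m) = -0.024825 < 0 → root in [-1.371263, -1.182525]
step 4: m = -1.276894, f(m) = 0.187678 > 0 → root in [-1.371263, -1.276894]
step 5: m = -1.324078, f(m) = 0.079200 > 0 → root in [-1.371263, -1.324078]
Midpoint of [-1.371263, -1.324078] = -1.347670

-1.34767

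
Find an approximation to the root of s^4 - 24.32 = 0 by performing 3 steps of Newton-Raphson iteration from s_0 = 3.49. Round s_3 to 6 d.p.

f'(s) = 4s^3
s_0 = 3.490000: f = 124.034836, f' = 170.034196 → s_1 = 3.490000 - (124.034836)/(170.034196) = 2.760530
s_1 = 2.760530: f = 33.752419, f' = 84.146766 → s_2 = 2.760530 - (33.752419)/(84.146766) = 2.359416
s_2 = 2.359416: f = 6.669770, f' = 52.538027 → s_3 = 2.359416 - (6.669770)/(52.538027) = 2.232465

2.232465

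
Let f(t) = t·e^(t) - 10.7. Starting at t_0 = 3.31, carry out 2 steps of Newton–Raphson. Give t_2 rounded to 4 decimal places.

2.1197

f'(t) = (t + 1)·e^(t)
t_0 = 3.310000: f = 79.944765, f' = 118.029891 → t_1 = 3.310000 - (79.944765)/(118.029891) = 2.632674
t_1 = 2.632674: f = 25.922890, f' = 50.533802 → t_2 = 2.632674 - (25.922890)/(50.533802) = 2.119692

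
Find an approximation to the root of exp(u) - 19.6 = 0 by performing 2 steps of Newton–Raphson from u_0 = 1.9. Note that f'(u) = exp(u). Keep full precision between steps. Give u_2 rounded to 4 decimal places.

Newton update: u ← u − f(u)/f'(u).
u_0 = 1.900000: f = -12.914106, f' = 6.685894 → u_1 = 1.900000 - (-12.914106)/(6.685894) = 3.831545
u_1 = 3.831545: f = 26.533757, f' = 46.133757 → u_2 = 3.831545 - (26.533757)/(46.133757) = 3.256397

3.2564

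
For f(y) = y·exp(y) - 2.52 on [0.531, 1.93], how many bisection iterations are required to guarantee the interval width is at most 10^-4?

14

Initial width b − a = 1.93 − 0.531 = 1.399000.
After n steps the width is (b−a)/2^n; need (b−a)/2^n ≤ 10^-4.
So n ≥ log₂(1.399000/10^-4) = log₂(13990.0000) ≈ 13.7721.
Hence n = 14.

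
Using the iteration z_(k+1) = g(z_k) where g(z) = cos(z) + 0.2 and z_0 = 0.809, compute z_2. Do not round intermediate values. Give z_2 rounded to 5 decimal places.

0.82924

z_1 = g(0.809000) = 0.890222
z_2 = g(0.890222) = 0.829239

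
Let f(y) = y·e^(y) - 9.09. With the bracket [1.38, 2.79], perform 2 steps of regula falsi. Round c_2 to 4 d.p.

1.5832

False-position update: c = (a·f(b) − b·f(a))/(f(b) − f(a)); replace the endpoint whose sign matches f(c).
f(1.380000) = -3.604636, f(2.790000) = 36.334045
step 1: c = 1.507258, f(c) = -2.285726 < 0 → new bracket [1.507258, 2.790000]
step 2: c = 1.583178, f(c) = -1.379274 < 0 → new bracket [1.583178, 2.790000]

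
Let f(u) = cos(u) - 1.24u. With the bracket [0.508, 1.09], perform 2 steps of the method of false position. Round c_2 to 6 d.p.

f(0.508000) = 0.243799, f(1.090000) = -0.889115
step 1: c = 0.633244, f(c) = 0.020889 > 0 → new bracket [0.633244, 1.090000]
step 2: c = 0.643729, f(c) = 0.001639 > 0 → new bracket [0.643729, 1.090000]

0.643729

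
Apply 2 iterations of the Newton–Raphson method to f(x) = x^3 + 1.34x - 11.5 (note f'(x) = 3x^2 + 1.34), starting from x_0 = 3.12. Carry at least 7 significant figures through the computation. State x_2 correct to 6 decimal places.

2.094792

Newton update: x ← x − f(x)/f'(x).
x_0 = 3.120000: f = 23.052128, f' = 30.543200 → x_1 = 3.120000 - (23.052128)/(30.543200) = 2.365262
x_1 = 2.365262: f = 4.901816, f' = 18.123386 → x_2 = 2.365262 - (4.901816)/(18.123386) = 2.094792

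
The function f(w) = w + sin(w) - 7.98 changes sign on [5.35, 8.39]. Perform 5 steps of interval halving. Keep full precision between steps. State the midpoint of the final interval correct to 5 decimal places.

7.20250

f(5.350000) = -3.433520, f(8.390000) = 1.269749 (opposite signs)
step 1: m = 6.870000, f(m) = -0.556289 < 0 → root in [6.870000, 8.390000]
step 2: m = 7.630000, f(m) = 0.625021 > 0 → root in [6.870000, 7.630000]
step 3: m = 7.250000, f(m) = 0.093081 > 0 → root in [6.870000, 7.250000]
step 4: m = 7.060000, f(m) = -0.218989 < 0 → root in [7.060000, 7.250000]
step 5: m = 7.155000, f(m) = -0.059502 < 0 → root in [7.155000, 7.250000]
Midpoint of [7.155000, 7.250000] = 7.202500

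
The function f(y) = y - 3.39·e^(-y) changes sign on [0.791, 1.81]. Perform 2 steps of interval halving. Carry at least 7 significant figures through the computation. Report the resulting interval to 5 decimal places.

f(0.791000) = -0.745996, f(1.810000) = 1.255212 (opposite signs)
step 1: m = 1.300500, f(m) = 0.377079 > 0 → root in [0.791000, 1.300500]
step 2: m = 1.045750, f(m) = -0.145591 < 0 → root in [1.045750, 1.300500]

[1.04575, 1.30050]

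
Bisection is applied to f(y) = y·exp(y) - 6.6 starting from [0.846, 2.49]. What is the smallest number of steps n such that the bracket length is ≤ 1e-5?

Initial width b − a = 2.49 − 0.846 = 1.644000.
After n steps the width is (b−a)/2^n; need (b−a)/2^n ≤ 1e-5.
So n ≥ log₂(1.644000/1e-5) = log₂(164400.0000) ≈ 17.3269.
Hence n = 18.

18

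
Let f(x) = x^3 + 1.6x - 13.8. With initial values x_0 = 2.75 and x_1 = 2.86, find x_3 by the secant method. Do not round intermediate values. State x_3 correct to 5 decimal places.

f(x_0) = 11.396875, f(x_1) = 14.169656
x_2 = 2.860000 - (14.169656)·(2.860000 - 2.750000)/(14.169656 - (11.396875)) = 2.297870; f(x_2) = 2.009828
x_3 = 2.297870 - (2.009828)·(2.297870 - 2.860000)/(2.009828 - (14.169656)) = 2.204959; f(x_3) = 0.448106

2.20496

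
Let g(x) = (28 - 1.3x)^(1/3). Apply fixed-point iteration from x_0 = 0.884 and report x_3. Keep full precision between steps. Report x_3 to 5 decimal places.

x_1 = g(0.884000) = 2.994464
x_2 = g(2.994464) = 2.888787
x_3 = g(2.888787) = 2.894264

2.89426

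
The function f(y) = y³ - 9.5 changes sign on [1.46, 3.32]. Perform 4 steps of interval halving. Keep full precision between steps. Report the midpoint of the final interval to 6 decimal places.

f(1.460000) = -6.387864, f(3.320000) = 27.094368 (opposite signs)
step 1: m = 2.390000, f(m) = 4.151919 > 0 → root in [1.460000, 2.390000]
step 2: m = 1.925000, f(m) = -2.366672 < 0 → root in [1.925000, 2.390000]
step 3: m = 2.157500, f(m) = 0.542744 > 0 → root in [1.925000, 2.157500]
step 4: m = 2.041250, f(m) = -0.994720 < 0 → root in [2.041250, 2.157500]
Midpoint of [2.041250, 2.157500] = 2.099375

2.099375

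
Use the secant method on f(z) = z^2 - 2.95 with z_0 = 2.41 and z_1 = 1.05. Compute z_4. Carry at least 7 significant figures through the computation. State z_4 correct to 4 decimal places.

f(z_0) = 2.858100, f(z_1) = -1.847500
z_2 = 1.050000 - (-1.847500)·(1.050000 - 2.410000)/(-1.847500 - (2.858100)) = 1.583960; f(z_2) = -0.441072
z_3 = 1.583960 - (-0.441072)·(1.583960 - 1.050000)/(-0.441072 - (-1.847500)) = 1.751415; f(z_3) = 0.117456
z_4 = 1.751415 - (0.117456)·(1.751415 - 1.583960)/(0.117456 - (-0.441072)) = 1.716200; f(z_4) = -0.004657

1.7162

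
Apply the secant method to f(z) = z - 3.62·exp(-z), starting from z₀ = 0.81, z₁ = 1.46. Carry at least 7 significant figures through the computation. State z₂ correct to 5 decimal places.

Secant update: z_(k+1) = z_k − f(z_k)·(z_k − z_(k-1))/(f(z_k) − f(z_(k-1))).
f(z_0) = -0.800386, f(z_1) = 0.619305
z_2 = 1.460000 - (0.619305)·(1.460000 - 0.810000)/(0.619305 - (-0.800386)) = 1.176454; f(z_2) = 0.060153

1.17645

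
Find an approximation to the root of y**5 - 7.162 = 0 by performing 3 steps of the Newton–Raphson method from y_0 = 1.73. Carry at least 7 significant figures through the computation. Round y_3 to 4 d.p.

1.4826

f'(y) = 5y**4
y_0 = 1.730000: f = 8.334389, f' = 44.787252 → y_1 = 1.730000 - (8.334389)/(44.787252) = 1.543912
y_1 = 1.543912: f = 1.610273, f' = 28.409245 → y_2 = 1.543912 - (1.610273)/(28.409245) = 1.487230
y_2 = 1.487230: f = 0.113974, f' = 24.461489 → y_3 = 1.487230 - (0.113974)/(24.461489) = 1.482571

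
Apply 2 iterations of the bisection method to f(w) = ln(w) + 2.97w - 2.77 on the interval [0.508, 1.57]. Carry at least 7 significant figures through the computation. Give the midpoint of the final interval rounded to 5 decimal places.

0.90625

f(0.508000) = -1.938514, f(1.570000) = 2.343976 (opposite signs)
step 1: m = 1.039000, f(m) = 0.354089 > 0 → root in [0.508000, 1.039000]
step 2: m = 0.773500, f(m) = -0.729535 < 0 → root in [0.773500, 1.039000]
Midpoint of [0.773500, 1.039000] = 0.906250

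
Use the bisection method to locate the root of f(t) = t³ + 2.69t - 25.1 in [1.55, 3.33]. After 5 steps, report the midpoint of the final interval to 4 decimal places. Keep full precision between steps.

f(1.550000) = -17.206625, f(3.330000) = 20.783737 (opposite signs)
step 1: m = 2.440000, f(m) = -4.009616 < 0 → root in [2.440000, 3.330000]
step 2: m = 2.885000, f(m) = 6.673154 > 0 → root in [2.440000, 2.885000]
step 3: m = 2.662500, f(m) = 0.936338 > 0 → root in [2.440000, 2.662500]
step 4: m = 2.551250, f(m) = -1.631366 < 0 → root in [2.551250, 2.662500]
step 5: m = 2.606875, f(m) = -0.371712 < 0 → root in [2.606875, 2.662500]
Midpoint of [2.606875, 2.662500] = 2.634687

2.6347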